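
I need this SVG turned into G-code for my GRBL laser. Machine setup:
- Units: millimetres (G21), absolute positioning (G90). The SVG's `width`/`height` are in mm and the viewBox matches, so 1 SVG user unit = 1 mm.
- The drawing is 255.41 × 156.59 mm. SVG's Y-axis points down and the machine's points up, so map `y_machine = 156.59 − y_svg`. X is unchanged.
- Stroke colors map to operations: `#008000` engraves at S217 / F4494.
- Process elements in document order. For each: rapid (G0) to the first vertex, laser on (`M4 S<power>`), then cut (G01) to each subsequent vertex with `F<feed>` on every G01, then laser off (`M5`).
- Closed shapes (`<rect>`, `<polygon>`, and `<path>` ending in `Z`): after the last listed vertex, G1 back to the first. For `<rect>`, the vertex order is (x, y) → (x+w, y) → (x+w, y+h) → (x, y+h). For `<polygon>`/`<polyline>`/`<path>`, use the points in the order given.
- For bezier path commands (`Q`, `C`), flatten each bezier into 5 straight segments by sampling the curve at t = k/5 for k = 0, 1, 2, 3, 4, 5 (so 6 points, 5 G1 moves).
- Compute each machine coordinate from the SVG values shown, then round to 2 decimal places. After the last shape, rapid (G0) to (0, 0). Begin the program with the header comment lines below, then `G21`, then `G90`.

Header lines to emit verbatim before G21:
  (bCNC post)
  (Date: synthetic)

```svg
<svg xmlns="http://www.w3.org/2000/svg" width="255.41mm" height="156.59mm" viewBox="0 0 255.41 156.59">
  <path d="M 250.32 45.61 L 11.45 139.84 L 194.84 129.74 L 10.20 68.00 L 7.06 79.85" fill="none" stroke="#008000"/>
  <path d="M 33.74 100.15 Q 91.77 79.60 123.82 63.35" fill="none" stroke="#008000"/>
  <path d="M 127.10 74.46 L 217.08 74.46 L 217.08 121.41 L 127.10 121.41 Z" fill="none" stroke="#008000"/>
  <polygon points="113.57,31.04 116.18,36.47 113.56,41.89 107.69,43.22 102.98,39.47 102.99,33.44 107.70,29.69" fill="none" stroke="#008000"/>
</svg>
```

(bCNC post)
(Date: synthetic)
G21
G90
G0 X250.32 Y110.98
M4 S217
G01 X11.45 Y16.75 F4494
G01 X194.84 Y26.85 F4494
G01 X10.20 Y88.59 F4494
G01 X7.06 Y76.74 F4494
M5
G0 X33.74 Y56.44
M4 S217
G01 X55.91 Y64.49 F4494
G01 X76.01 Y72.19 F4494
G01 X94.02 Y79.55 F4494
G01 X109.96 Y86.57 F4494
G01 X123.82 Y93.24 F4494
M5
G0 X127.10 Y82.13
M4 S217
G01 X217.08 Y82.13 F4494
G01 X217.08 Y35.18 F4494
G01 X127.10 Y35.18 F4494
G01 X127.10 Y82.13 F4494
M5
G0 X113.57 Y125.55
M4 S217
G01 X116.18 Y120.12 F4494
G01 X113.56 Y114.70 F4494
G01 X107.69 Y113.37 F4494
G01 X102.98 Y117.12 F4494
G01 X102.99 Y123.15 F4494
G01 X107.70 Y126.90 F4494
G01 X113.57 Y125.55 F4494
M5
G0 X0.00 Y0.00

viewBox `0 0 255.41 156.59` with mm width/height → 1 unit = 1 mm. Flip: y_m = 156.59 − y_svg.

**Shape 1** — `<path>` open polyline, stroke `#008000` → engrave (S217, F4494). Machine vertices: (250.32,110.98) → (11.45,16.75) → (194.84,26.85) → (10.20,88.59) → (7.06,76.74). Open path.

**Shape 2** — `<path>` quadratic bezier, stroke `#008000` → engrave (S217, F4494). Control points (SVG): P0=(33.74,100.15), P1=(91.77,79.60), P2=(123.82,63.35); sampled at t=k/5. Machine vertices: (33.74,56.44) → (55.91,64.49) → (76.01,72.19) → (94.02,79.55) → (109.96,86.57) → (123.82,93.24). Open path.

**Shape 3** — `<path>` rectangle, stroke `#008000` → engrave (S217, F4494). Machine vertices: (127.10,82.13) → (217.08,82.13) → (217.08,35.18) → (127.10,35.18) → (127.10,82.13). Closed: final G1 returns to the first vertex.

**Shape 4** — `<polygon>` regular polygon, stroke `#008000` → engrave (S217, F4494). Machine vertices: (113.57,125.55) → (116.18,120.12) → (113.56,114.70) → (107.69,113.37) → (102.98,117.12) → (102.99,123.15) → (107.70,126.90) → (113.57,125.55). Closed: final G1 returns to the first vertex.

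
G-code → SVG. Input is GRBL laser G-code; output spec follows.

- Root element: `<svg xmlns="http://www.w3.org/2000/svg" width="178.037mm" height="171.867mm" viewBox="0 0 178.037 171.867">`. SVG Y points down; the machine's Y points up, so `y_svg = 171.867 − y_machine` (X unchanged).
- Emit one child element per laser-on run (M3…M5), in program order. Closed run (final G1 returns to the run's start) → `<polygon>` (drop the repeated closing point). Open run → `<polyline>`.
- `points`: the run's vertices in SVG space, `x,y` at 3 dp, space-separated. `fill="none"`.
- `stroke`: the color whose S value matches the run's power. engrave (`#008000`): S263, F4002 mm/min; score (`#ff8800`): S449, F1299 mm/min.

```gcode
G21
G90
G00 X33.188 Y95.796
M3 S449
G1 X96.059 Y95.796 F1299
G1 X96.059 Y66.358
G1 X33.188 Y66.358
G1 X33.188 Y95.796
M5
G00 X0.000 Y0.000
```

<svg xmlns="http://www.w3.org/2000/svg" width="178.037mm" height="171.867mm" viewBox="0 0 178.037 171.867">
  <polygon points="33.188,76.071 96.059,76.071 96.059,105.509 33.188,105.509" fill="none" stroke="#ff8800"/>
</svg>

Machine Y-up, SVG Y-down with viewBox height 171.867, so y_svg = 171.867 − y_machine; X carries over. Every run uses S449, so all elements get stroke `#ff8800` (score).

Run 1: The run returns to its start, so emit a `<polygon>` with points (Y-flipped): 33.188,76.071 96.059,76.071 96.059,105.509 33.188,105.509.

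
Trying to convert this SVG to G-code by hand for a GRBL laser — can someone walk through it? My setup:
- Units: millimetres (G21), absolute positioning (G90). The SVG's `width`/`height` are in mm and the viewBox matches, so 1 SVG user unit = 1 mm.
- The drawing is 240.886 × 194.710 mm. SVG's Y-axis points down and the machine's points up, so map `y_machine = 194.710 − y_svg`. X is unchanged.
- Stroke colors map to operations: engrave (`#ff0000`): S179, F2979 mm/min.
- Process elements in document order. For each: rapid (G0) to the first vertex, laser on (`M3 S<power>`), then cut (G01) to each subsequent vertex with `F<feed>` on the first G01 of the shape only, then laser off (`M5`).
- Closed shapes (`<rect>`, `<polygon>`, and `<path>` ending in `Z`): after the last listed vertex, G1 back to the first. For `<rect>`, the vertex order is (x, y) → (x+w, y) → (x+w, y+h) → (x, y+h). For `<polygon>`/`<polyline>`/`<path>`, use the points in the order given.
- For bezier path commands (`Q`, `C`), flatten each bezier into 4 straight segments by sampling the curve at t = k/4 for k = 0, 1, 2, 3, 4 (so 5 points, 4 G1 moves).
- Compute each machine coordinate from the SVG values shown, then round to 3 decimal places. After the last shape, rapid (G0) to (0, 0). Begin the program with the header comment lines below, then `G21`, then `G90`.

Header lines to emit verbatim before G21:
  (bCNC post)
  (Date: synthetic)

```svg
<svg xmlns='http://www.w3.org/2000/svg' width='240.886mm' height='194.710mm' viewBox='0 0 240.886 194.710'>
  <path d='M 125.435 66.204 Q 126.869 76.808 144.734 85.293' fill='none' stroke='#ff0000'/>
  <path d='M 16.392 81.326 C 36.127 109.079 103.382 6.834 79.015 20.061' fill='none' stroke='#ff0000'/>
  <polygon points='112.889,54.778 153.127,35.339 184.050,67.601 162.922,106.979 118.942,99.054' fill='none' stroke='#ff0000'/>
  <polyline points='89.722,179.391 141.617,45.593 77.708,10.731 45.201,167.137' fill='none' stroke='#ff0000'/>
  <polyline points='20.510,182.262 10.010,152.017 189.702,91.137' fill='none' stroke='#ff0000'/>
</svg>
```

1 u = 1 mm; y_m = 194.710 − y.

[1] `<path>` quadratic bezier, #ff0000→engrave S179 F2979: (125.435,128.506) → (127.179,123.336) → (130.977,118.432) → (136.828,113.792) → (144.734,109.417)

[2] `<path>` cubic bezier, #ff0000→engrave S179 F2979: (16.392,113.384) → (37.929,113.108) → (64.242,138.569) → (82.285,166.754) → (79.015,174.649)

[3] `<polygon>` regular polygon, #ff0000→engrave S179 F2979: (112.889,139.932) → (153.127,159.371) → (184.050,127.109) → (162.922,87.731) → (118.942,95.656) → (112.889,139.932) (closed)

[4] `<polyline>` open polyline, #ff0000→engrave S179 F2979: (89.722,15.319) → (141.617,149.117) → (77.708,183.979) → (45.201,27.573)

[5] `<polyline>` open polyline, #ff0000→engrave S179 F2979: (20.510,12.448) → (10.010,42.693) → (189.702,103.573)

(bCNC post)
(Date: synthetic)
G21
G90
G0 X125.435 Y128.506
M3 S179
G01 X127.179 Y123.336 F2979
G01 X130.977 Y118.432
G01 X136.828 Y113.792
G01 X144.734 Y109.417
M5
G0 X16.392 Y113.384
M3 S179
G01 X37.929 Y113.108 F2979
G01 X64.242 Y138.569
G01 X82.285 Y166.754
G01 X79.015 Y174.649
M5
G0 X112.889 Y139.932
M3 S179
G01 X153.127 Y159.371 F2979
G01 X184.050 Y127.109
G01 X162.922 Y87.731
G01 X118.942 Y95.656
G01 X112.889 Y139.932
M5
G0 X89.722 Y15.319
M3 S179
G01 X141.617 Y149.117 F2979
G01 X77.708 Y183.979
G01 X45.201 Y27.573
M5
G0 X20.510 Y12.448
M3 S179
G01 X10.010 Y42.693 F2979
G01 X189.702 Y103.573
M5
G0 X0.000 Y0.000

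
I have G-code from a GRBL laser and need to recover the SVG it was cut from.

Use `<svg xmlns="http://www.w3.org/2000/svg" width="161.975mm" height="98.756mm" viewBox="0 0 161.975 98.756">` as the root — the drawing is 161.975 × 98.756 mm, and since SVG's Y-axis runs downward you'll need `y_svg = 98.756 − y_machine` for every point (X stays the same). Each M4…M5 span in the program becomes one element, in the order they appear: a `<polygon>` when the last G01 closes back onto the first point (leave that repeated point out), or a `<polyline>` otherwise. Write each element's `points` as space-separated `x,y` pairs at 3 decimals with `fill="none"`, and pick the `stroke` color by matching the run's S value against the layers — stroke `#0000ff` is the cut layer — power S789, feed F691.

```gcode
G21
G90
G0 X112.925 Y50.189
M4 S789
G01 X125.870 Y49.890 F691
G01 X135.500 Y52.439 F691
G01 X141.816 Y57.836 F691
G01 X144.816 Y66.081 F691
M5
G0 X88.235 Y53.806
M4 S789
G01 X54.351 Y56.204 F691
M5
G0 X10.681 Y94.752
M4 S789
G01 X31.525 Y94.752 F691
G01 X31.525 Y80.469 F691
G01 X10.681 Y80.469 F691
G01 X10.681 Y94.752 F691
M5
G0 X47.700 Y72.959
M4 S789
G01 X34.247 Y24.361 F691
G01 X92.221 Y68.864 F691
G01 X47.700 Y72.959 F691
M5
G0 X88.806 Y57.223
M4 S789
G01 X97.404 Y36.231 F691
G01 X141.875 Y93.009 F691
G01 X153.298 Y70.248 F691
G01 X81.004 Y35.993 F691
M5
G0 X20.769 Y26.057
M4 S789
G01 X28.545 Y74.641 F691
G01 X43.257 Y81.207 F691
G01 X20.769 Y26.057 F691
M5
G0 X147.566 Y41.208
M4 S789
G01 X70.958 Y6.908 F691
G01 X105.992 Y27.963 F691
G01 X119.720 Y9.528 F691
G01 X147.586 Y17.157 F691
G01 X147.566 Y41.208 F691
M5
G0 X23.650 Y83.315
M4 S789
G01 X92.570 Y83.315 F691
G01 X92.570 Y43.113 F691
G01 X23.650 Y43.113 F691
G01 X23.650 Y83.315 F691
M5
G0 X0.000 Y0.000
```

<svg xmlns="http://www.w3.org/2000/svg" width="161.975mm" height="98.756mm" viewBox="0 0 161.975 98.756">
  <polyline points="112.925,48.567 125.870,48.866 135.500,46.317 141.816,40.920 144.816,32.675" fill="none" stroke="#0000ff"/>
  <polyline points="88.235,44.950 54.351,42.552" fill="none" stroke="#0000ff"/>
  <polygon points="10.681,4.004 31.525,4.004 31.525,18.287 10.681,18.287" fill="none" stroke="#0000ff"/>
  <polygon points="47.700,25.797 34.247,74.395 92.221,29.892" fill="none" stroke="#0000ff"/>
  <polyline points="88.806,41.533 97.404,62.525 141.875,5.747 153.298,28.508 81.004,62.763" fill="none" stroke="#0000ff"/>
  <polygon points="20.769,72.699 28.545,24.115 43.257,17.549" fill="none" stroke="#0000ff"/>
  <polygon points="147.566,57.548 70.958,91.848 105.992,70.793 119.720,89.228 147.586,81.599" fill="none" stroke="#0000ff"/>
  <polygon points="23.650,15.441 92.570,15.441 92.570,55.643 23.650,55.643" fill="none" stroke="#0000ff"/>
</svg>

y_svg = 98.756 − y_m. Every run uses S789, so all elements get stroke `#0000ff` (cut).

[1] open run; points: 112.925,48.567 125.870,48.866 135.500,46.317 141.816,40.920 144.816,32.675

[2] open run; points: 88.235,44.950 54.351,42.552

[3] closed run; points: 10.681,4.004 31.525,4.004 31.525,18.287 10.681,18.287

[4] closed run; points: 47.700,25.797 34.247,74.395 92.221,29.892

[5] open run; points: 88.806,41.533 97.404,62.525 141.875,5.747 153.298,28.508 81.004,62.763

[6] closed run; points: 20.769,72.699 28.545,24.115 43.257,17.549

[7] closed run; points: 147.566,57.548 70.958,91.848 105.992,70.793 119.720,89.228 147.586,81.599

[8] closed run; points: 23.650,15.441 92.570,15.441 92.570,55.643 23.650,55.643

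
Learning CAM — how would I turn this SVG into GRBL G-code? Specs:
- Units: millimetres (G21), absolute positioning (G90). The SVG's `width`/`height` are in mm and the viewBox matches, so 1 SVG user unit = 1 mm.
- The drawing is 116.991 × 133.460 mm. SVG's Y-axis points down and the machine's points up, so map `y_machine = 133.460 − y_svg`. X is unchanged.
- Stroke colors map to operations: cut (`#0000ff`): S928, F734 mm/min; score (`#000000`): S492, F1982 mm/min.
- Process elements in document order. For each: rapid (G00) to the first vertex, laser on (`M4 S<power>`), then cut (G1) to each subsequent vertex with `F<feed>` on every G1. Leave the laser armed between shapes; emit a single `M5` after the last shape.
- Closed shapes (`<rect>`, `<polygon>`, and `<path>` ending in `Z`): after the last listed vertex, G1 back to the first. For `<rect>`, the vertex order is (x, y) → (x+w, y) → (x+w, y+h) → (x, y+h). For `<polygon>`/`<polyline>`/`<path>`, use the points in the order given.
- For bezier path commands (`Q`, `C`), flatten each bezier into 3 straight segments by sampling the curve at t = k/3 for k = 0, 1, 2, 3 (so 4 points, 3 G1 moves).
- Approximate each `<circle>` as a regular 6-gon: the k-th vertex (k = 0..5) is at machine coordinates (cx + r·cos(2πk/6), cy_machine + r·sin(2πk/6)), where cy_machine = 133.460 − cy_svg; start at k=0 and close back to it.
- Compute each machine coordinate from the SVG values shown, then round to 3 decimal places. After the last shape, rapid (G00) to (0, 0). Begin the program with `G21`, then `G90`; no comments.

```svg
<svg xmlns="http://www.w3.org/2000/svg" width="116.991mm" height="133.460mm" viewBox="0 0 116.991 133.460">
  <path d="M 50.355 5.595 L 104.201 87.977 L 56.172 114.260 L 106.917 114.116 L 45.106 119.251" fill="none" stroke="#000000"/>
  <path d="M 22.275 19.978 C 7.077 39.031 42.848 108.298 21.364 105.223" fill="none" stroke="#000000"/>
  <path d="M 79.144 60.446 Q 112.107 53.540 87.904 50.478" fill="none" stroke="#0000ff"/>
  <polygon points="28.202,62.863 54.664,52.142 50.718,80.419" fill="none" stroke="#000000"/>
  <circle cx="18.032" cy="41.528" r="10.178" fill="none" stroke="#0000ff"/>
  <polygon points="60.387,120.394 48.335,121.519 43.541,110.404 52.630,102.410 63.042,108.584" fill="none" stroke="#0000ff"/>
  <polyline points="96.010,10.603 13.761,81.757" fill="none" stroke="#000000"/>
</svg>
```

G21
G90
G00 X50.355 Y127.865
M4 S492
G1 X104.201 Y45.483 F1982
G1 X56.172 Y19.200 F1982
G1 X106.917 Y19.344 F1982
G1 X45.106 Y14.209 F1982
G00 X22.275 Y113.482
M4 S492
G1 X20.058 Y82.230 F1982
G1 X27.771 Y44.737 F1982
G1 X21.364 Y28.237 F1982
G00 X79.144 Y73.014
M4 S928
G1 X94.768 Y77.191 F734
G1 X97.688 Y80.514 F734
G1 X87.904 Y82.982 F734
G00 X28.202 Y70.597
M4 S492
G1 X54.664 Y81.318 F1982
G1 X50.718 Y53.041 F1982
G1 X28.202 Y70.597 F1982
G00 X28.210 Y91.932
M4 S928
G1 X23.121 Y100.746 F734
G1 X12.943 Y100.746 F734
G1 X7.854 Y91.932 F734
G1 X12.943 Y83.118 F734
G1 X23.121 Y83.118 F734
G1 X28.210 Y91.932 F734
G00 X60.387 Y13.066
M4 S928
G1 X48.335 Y11.941 F734
G1 X43.541 Y23.056 F734
G1 X52.630 Y31.050 F734
G1 X63.042 Y24.876 F734
G1 X60.387 Y13.066 F734
G00 X96.010 Y122.857
M4 S492
G1 X13.761 Y51.703 F1982
M5
G00 X0.000 Y0.000

Since the viewBox matches the mm dimensions, user units are millimetres directly. The only transform is the Y-flip y_m = 133.460 − y_svg.

Shape 1 is a open polyline drawn with `<path>`. Its stroke #000000 means score at S492, F1982. After flipping Y the toolpath is (50.355,127.865) → (104.201,45.483) → (56.172,19.200) → (106.917,19.344) → (45.106,14.209).

Shape 2 is a cubic bezier drawn with `<path>`. Its stroke #000000 means score at S492, F1982. After flipping Y the toolpath is (22.275,113.482) → (20.058,82.230) → (27.771,44.737) → (21.364,28.237).

Shape 3 is a quadratic bezier drawn with `<path>`. Its stroke #0000ff means cut at S928, F734. After flipping Y the toolpath is (79.144,73.014) → (94.768,77.191) → (97.688,80.514) → (87.904,82.982).

Shape 4 is a regular polygon drawn with `<polygon>`. Its stroke #000000 means score at S492, F1982. After flipping Y the toolpath is (28.202,70.597) → (54.664,81.318) → (50.718,53.041) → (28.202,70.597), returning to the start.

Shape 5 is a circle drawn with `<circle>`. Its stroke #0000ff means cut at S928, F734. After flipping Y the toolpath is (28.210,91.932) → (23.121,100.746) → (12.943,100.746) → (7.854,91.932) → (12.943,83.118) → (23.121,83.118) → (28.210,91.932), returning to the start.

Shape 6 is a regular polygon drawn with `<polygon>`. Its stroke #0000ff means cut at S928, F734. After flipping Y the toolpath is (60.387,13.066) → (48.335,11.941) → (43.541,23.056) → (52.630,31.050) → (63.042,24.876) → (60.387,13.066), returning to the start.

Shape 7 is a line segment drawn with `<polyline>`. Its stroke #000000 means score at S492, F1982. After flipping Y the toolpath is (96.010,122.857) → (13.761,51.703).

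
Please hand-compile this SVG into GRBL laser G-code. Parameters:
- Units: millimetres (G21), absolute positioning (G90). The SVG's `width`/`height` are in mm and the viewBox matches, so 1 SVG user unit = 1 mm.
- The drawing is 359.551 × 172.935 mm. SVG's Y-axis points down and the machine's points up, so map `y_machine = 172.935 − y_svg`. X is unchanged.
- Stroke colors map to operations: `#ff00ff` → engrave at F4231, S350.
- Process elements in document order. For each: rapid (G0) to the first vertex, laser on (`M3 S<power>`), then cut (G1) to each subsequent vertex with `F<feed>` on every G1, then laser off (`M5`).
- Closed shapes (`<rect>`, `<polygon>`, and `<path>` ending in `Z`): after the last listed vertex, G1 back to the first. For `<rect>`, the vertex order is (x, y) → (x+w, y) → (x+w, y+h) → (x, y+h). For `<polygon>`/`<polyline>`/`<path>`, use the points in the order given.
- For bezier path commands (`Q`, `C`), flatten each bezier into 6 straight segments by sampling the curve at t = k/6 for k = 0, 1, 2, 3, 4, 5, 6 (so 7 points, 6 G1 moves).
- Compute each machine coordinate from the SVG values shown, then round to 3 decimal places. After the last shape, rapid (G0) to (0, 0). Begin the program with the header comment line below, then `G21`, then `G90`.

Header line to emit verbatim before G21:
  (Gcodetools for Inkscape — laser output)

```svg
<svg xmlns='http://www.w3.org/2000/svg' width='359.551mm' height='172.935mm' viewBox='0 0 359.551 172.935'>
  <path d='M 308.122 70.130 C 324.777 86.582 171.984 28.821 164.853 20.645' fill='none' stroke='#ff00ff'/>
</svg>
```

(Gcodetools for Inkscape — laser output)
G21
G90
G0 X308.122 Y102.805
M3 S350
G1 X303.788 Y100.190 F4231
G1 X279.965 Y106.506 F4231
G1 X245.407 Y118.312 F4231
G1 X208.867 Y132.171 F4231
G1 X179.098 Y144.643 F4231
G1 X164.853 Y152.290 F4231
M5
G0 X0.000 Y0.000

viewBox `0 0 359.551 172.935` with mm width/height → 1 unit = 1 mm. Flip: y_m = 172.935 − y_svg.

**Shape 1** — `<path>` cubic bezier, stroke `#ff00ff` → engrave (S350, F4231). Control points (SVG): P0=(308.122,70.130), P1=(324.777,86.582), P2=(171.984,28.821), P3=(164.853,20.645); sampled at t=k/6. Machine vertices: (308.122,102.805) → (303.788,100.190) → (279.965,106.506) → (245.407,118.312) → (208.867,132.171) → (179.098,144.643) → (164.853,152.290). Open path.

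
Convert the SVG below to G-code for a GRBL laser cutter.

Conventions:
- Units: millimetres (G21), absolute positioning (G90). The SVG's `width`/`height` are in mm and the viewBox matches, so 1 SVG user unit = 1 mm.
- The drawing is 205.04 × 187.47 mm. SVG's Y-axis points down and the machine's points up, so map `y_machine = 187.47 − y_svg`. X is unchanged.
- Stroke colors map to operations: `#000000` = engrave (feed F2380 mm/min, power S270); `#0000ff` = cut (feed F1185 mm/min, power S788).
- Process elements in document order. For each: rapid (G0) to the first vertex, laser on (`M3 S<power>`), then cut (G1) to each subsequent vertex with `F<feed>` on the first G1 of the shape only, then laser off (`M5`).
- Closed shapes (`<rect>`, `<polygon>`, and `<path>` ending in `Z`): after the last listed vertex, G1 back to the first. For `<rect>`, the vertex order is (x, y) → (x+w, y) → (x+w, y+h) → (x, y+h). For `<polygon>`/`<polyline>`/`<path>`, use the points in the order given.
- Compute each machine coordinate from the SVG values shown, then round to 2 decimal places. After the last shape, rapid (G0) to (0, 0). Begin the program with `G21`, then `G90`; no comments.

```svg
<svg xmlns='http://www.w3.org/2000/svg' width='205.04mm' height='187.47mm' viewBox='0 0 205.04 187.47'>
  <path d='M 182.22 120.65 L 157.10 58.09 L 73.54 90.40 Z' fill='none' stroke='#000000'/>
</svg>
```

viewBox `0 0 205.04 187.47` with mm width/height → 1 unit = 1 mm. Flip: y_m = 187.47 − y_svg.

**Shape 1** — `<path>` closed polygon, stroke `#000000` → engrave (S270, F2380). Machine vertices: (182.22,66.82) → (157.10,129.38) → (73.54,97.07) → (182.22,66.82). Closed: final G1 returns to the first vertex.

G21
G90
G0 X182.22 Y66.82
M3 S270
G1 X157.10 Y129.38 F2380
G1 X73.54 Y97.07
G1 X182.22 Y66.82
M5
G0 X0.00 Y0.00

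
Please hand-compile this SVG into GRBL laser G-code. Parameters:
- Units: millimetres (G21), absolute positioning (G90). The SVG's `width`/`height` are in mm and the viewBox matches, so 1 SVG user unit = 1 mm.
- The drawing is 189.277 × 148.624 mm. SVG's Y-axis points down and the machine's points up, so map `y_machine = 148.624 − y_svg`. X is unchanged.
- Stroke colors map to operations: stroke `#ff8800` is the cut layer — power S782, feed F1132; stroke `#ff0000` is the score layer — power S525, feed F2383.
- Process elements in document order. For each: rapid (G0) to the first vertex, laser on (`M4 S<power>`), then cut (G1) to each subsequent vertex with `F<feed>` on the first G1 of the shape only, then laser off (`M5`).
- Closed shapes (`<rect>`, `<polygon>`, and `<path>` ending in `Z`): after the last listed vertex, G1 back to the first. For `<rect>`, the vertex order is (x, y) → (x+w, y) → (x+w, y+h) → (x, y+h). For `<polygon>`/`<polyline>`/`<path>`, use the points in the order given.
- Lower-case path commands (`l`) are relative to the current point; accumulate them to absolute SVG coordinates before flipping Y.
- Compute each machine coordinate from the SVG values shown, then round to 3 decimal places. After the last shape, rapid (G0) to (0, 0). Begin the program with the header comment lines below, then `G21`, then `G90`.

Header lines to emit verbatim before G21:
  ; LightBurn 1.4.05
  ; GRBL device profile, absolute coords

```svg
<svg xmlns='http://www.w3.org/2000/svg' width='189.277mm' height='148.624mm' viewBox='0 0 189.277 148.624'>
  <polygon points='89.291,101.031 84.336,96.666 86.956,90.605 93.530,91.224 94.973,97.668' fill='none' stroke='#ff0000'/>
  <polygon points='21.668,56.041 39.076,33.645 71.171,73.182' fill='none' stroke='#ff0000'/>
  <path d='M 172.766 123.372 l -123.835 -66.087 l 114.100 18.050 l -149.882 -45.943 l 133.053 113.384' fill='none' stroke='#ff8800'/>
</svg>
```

; LightBurn 1.4.05
; GRBL device profile, absolute coords
G21
G90
G0 X89.291 Y47.593
M4 S525
G1 X84.336 Y51.958 F2383
G1 X86.956 Y58.019
G1 X93.530 Y57.400
G1 X94.973 Y50.956
G1 X89.291 Y47.593
M5
G0 X21.668 Y92.583
M4 S525
G1 X39.076 Y114.979 F2383
G1 X71.171 Y75.442
G1 X21.668 Y92.583
M5
G0 X172.766 Y25.252
M4 S782
G1 X48.931 Y91.339 F1132
G1 X163.031 Y73.289
G1 X13.149 Y119.232
G1 X146.202 Y5.848
M5
G0 X0.000 Y0.000

Since the viewBox matches the mm dimensions, user units are millimetres directly. The only transform is the Y-flip y_m = 148.624 − y_svg.

Shape 1 is a regular polygon drawn with `<polygon>`. Its stroke #ff0000 means score at S525, F2383. After flipping Y the toolpath is (89.291,47.593) → (84.336,51.958) → (86.956,58.019) → (93.530,57.400) → (94.973,50.956) → (89.291,47.593), returning to the start.

Shape 2 is a closed polygon drawn with `<polygon>`. Its stroke #ff0000 means score at S525, F2383. After flipping Y the toolpath is (21.668,92.583) → (39.076,114.979) → (71.171,75.442) → (21.668,92.583), returning to the start.

Shape 3 is a open polyline drawn with `<path>`. Its stroke #ff8800 means cut at S782, F1132. After flipping Y the toolpath is (172.766,25.252) → (48.931,91.339) → (163.031,73.289) → (13.149,119.232) → (146.202,5.848).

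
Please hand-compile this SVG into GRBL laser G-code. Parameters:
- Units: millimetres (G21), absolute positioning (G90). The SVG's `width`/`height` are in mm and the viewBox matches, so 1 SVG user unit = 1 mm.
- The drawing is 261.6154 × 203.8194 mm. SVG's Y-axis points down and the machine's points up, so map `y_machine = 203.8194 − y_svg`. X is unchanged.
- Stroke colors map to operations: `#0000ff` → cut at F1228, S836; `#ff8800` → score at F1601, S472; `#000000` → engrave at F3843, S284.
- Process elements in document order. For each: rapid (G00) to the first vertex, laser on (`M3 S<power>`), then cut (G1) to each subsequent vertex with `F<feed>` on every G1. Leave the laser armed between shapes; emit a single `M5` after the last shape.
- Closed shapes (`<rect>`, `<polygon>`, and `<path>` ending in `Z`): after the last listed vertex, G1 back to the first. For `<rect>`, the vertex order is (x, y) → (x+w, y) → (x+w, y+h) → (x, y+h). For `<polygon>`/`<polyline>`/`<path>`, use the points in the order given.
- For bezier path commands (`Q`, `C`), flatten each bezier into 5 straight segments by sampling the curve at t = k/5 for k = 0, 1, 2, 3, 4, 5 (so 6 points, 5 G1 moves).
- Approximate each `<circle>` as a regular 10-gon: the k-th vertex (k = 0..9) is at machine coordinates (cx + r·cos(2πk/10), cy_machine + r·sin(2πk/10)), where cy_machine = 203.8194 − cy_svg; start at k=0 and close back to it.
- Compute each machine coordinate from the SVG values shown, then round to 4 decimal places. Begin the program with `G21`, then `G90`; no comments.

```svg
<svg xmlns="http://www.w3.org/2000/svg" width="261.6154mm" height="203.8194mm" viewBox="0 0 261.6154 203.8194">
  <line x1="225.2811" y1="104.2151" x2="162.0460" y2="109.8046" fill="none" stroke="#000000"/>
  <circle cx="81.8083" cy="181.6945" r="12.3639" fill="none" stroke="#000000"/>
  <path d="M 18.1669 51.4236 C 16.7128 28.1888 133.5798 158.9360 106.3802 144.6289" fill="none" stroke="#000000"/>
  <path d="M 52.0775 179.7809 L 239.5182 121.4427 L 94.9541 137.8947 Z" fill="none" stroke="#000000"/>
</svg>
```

1 u = 1 mm; y_m = 203.8194 − y.

[1] `<line>` line segment, #000000→engrave S284 F3843: (225.2811,99.6043) → (162.0460,94.0148)

[2] `<circle>` circle, #000000→engrave S284 F3843: (94.1722,22.1249) → (91.8109,29.3922) → (85.6290,33.8837) → (77.9876,33.8837) → (71.8057,29.3922) → (69.4444,22.1249) → (71.8057,14.8576) → (77.9876,10.3661) → (85.6290,10.3661) → (91.8109,14.8576) → (94.1722,22.1249) (closed)

[3] `<path>` cubic bezier, #000000→engrave S284 F3843: (18.1669,152.3958) → (29.3939,150.2511) → (56.4233,125.5045) → (86.6606,92.5097) → (107.5111,65.6205) → (106.3802,59.1905)

[4] `<path>` closed polygon, #000000→engrave S284 F3843: (52.0775,24.0385) → (239.5182,82.3767) → (94.9541,65.9247) → (52.0775,24.0385) (closed)

G21
G90
G00 X225.2811 Y99.6043
M3 S284
G1 X162.0460 Y94.0148 F3843
G00 X94.1722 Y22.1249
M3 S284
G1 X91.8109 Y29.3922 F3843
G1 X85.6290 Y33.8837 F3843
G1 X77.9876 Y33.8837 F3843
G1 X71.8057 Y29.3922 F3843
G1 X69.4444 Y22.1249 F3843
G1 X71.8057 Y14.8576 F3843
G1 X77.9876 Y10.3661 F3843
G1 X85.6290 Y10.3661 F3843
G1 X91.8109 Y14.8576 F3843
G1 X94.1722 Y22.1249 F3843
G00 X18.1669 Y152.3958
M3 S284
G1 X29.3939 Y150.2511 F3843
G1 X56.4233 Y125.5045 F3843
G1 X86.6606 Y92.5097 F3843
G1 X107.5111 Y65.6205 F3843
G1 X106.3802 Y59.1905 F3843
G00 X52.0775 Y24.0385
M3 S284
G1 X239.5182 Y82.3767 F3843
G1 X94.9541 Y65.9247 F3843
G1 X52.0775 Y24.0385 F3843
M5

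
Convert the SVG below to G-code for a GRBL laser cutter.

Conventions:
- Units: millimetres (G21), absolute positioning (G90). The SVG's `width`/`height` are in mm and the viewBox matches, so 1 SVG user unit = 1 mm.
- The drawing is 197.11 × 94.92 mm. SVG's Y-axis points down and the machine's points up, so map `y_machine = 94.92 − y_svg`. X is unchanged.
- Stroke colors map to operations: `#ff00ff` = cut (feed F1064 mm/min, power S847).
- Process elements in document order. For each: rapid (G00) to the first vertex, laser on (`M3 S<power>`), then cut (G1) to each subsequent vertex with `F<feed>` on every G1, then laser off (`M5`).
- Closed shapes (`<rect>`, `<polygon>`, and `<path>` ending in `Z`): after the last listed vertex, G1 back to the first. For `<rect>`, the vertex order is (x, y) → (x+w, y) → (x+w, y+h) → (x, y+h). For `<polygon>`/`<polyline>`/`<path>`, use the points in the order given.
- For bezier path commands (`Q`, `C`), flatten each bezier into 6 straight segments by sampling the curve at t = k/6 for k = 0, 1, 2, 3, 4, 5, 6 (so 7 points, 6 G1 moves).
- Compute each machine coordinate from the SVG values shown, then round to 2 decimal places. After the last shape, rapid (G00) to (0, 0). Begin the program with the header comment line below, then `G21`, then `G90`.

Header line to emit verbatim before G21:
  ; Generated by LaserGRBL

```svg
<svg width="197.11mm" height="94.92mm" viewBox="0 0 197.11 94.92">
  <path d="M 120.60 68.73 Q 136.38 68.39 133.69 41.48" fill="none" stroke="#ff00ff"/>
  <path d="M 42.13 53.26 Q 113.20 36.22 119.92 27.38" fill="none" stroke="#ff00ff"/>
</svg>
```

1 u = 1 mm; y_m = 94.92 − y.

[1] `<path>` quadratic bezier, #ff00ff→cut S847 F1064: (120.60,26.19) → (125.35,27.04) → (129.07,29.37) → (131.76,33.17) → (133.43,38.45) → (134.07,45.21) → (133.69,53.44)

[2] `<path>` quadratic bezier, #ff00ff→cut S847 F1064: (42.13,41.66) → (64.03,47.11) → (82.36,52.11) → (97.11,56.65) → (108.29,60.74) → (115.89,64.37) → (119.92,67.54)

; Generated by LaserGRBL
G21
G90
G00 X120.60 Y26.19
M3 S847
G1 X125.35 Y27.04 F1064
G1 X129.07 Y29.37 F1064
G1 X131.76 Y33.17 F1064
G1 X133.43 Y38.45 F1064
G1 X134.07 Y45.21 F1064
G1 X133.69 Y53.44 F1064
M5
G00 X42.13 Y41.66
M3 S847
G1 X64.03 Y47.11 F1064
G1 X82.36 Y52.11 F1064
G1 X97.11 Y56.65 F1064
G1 X108.29 Y60.74 F1064
G1 X115.89 Y64.37 F1064
G1 X119.92 Y67.54 F1064
M5
G00 X0.00 Y0.00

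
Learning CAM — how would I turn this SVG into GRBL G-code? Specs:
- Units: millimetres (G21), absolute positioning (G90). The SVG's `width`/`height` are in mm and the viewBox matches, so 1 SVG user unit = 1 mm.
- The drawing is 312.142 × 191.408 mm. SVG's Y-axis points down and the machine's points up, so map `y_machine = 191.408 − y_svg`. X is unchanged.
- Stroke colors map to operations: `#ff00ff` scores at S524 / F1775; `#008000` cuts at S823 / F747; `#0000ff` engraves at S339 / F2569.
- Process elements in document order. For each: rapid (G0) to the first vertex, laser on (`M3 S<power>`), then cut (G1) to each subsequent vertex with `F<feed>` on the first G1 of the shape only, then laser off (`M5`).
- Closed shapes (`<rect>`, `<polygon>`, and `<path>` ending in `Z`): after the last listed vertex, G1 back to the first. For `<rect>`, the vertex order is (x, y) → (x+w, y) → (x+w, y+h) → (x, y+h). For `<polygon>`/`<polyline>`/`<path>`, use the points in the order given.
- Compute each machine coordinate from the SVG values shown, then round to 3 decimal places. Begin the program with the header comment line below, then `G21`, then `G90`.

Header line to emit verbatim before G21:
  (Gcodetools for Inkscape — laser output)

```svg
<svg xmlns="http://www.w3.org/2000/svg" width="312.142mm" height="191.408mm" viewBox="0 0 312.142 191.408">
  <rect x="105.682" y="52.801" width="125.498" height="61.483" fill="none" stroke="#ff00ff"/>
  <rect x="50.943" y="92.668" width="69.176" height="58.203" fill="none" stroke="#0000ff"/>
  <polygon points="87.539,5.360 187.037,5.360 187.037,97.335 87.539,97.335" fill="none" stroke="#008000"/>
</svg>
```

viewBox `0 0 312.142 191.408` with mm width/height → 1 unit = 1 mm. Flip: y_m = 191.408 − y_svg.

**Shape 1** — `<rect>` rectangle, stroke `#ff00ff` → score (S524, F1775). Machine vertices: (105.682,138.607) → (231.180,138.607) → (231.180,77.124) → (105.682,77.124) → (105.682,138.607). Closed: final G1 returns to the first vertex.

**Shape 2** — `<rect>` rectangle, stroke `#0000ff` → engrave (S339, F2569). Machine vertices: (50.943,98.740) → (120.119,98.740) → (120.119,40.537) → (50.943,40.537) → (50.943,98.740). Closed: final G1 returns to the first vertex.

**Shape 3** — `<polygon>` rectangle, stroke `#008000` → cut (S823, F747). Machine vertices: (87.539,186.048) → (187.037,186.048) → (187.037,94.073) → (87.539,94.073) → (87.539,186.048). Closed: final G1 returns to the first vertex.

(Gcodetools for Inkscape — laser output)
G21
G90
G0 X105.682 Y138.607
M3 S524
G1 X231.180 Y138.607 F1775
G1 X231.180 Y77.124
G1 X105.682 Y77.124
G1 X105.682 Y138.607
M5
G0 X50.943 Y98.740
M3 S339
G1 X120.119 Y98.740 F2569
G1 X120.119 Y40.537
G1 X50.943 Y40.537
G1 X50.943 Y98.740
M5
G0 X87.539 Y186.048
M3 S823
G1 X187.037 Y186.048 F747
G1 X187.037 Y94.073
G1 X87.539 Y94.073
G1 X87.539 Y186.048
M5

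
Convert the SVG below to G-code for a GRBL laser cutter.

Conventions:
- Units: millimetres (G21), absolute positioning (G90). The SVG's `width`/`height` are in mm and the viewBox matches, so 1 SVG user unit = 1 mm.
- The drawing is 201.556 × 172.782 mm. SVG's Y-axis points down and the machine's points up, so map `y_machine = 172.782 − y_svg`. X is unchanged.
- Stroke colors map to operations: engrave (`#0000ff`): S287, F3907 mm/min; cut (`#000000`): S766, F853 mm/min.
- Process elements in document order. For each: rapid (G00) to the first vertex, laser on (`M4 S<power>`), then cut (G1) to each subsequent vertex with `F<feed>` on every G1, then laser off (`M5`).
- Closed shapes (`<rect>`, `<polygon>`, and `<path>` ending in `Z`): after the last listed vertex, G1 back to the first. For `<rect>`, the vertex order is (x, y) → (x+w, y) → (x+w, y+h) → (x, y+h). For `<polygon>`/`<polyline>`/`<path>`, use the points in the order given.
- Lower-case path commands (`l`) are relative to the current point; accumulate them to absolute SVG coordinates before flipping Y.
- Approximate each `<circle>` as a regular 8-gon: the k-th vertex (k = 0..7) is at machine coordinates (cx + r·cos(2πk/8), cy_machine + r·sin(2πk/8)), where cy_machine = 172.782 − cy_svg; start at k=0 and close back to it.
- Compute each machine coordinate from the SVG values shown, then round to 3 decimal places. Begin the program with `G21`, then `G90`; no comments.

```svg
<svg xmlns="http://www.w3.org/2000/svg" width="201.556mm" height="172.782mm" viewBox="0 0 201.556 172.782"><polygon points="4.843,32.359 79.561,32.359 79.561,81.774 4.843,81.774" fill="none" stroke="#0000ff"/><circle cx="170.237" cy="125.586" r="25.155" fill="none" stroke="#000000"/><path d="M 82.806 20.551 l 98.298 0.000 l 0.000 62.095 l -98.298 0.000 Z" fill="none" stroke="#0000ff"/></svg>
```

viewBox `0 0 201.556 172.782` with mm width/height → 1 unit = 1 mm. Flip: y_m = 172.782 − y_svg.

**Shape 1** — `<polygon>` rectangle, stroke `#0000ff` → engrave (S287, F3907). Machine vertices: (4.843,140.423) → (79.561,140.423) → (79.561,91.008) → (4.843,91.008) → (4.843,140.423). Closed: final G1 returns to the first vertex.

**Shape 2** — `<circle>` circle, stroke `#000000` → cut (S766, F853). Machine vertices: (195.392,47.196) → (188.024,64.983) → (170.237,72.351) → (152.450,64.983) → (145.082,47.196) → (152.450,29.409) → (170.237,22.041) → (188.024,29.409) → (195.392,47.196). Closed: final G1 returns to the first vertex.

**Shape 3** — `<path>` rectangle, stroke `#0000ff` → engrave (S287, F3907). Machine vertices: (82.806,152.231) → (181.104,152.231) → (181.104,90.136) → (82.806,90.136) → (82.806,152.231). Closed: final G1 returns to the first vertex.

G21
G90
G00 X4.843 Y140.423
M4 S287
G1 X79.561 Y140.423 F3907
G1 X79.561 Y91.008 F3907
G1 X4.843 Y91.008 F3907
G1 X4.843 Y140.423 F3907
M5
G00 X195.392 Y47.196
M4 S766
G1 X188.024 Y64.983 F853
G1 X170.237 Y72.351 F853
G1 X152.450 Y64.983 F853
G1 X145.082 Y47.196 F853
G1 X152.450 Y29.409 F853
G1 X170.237 Y22.041 F853
G1 X188.024 Y29.409 F853
G1 X195.392 Y47.196 F853
M5
G00 X82.806 Y152.231
M4 S287
G1 X181.104 Y152.231 F3907
G1 X181.104 Y90.136 F3907
G1 X82.806 Y90.136 F3907
G1 X82.806 Y152.231 F3907
M5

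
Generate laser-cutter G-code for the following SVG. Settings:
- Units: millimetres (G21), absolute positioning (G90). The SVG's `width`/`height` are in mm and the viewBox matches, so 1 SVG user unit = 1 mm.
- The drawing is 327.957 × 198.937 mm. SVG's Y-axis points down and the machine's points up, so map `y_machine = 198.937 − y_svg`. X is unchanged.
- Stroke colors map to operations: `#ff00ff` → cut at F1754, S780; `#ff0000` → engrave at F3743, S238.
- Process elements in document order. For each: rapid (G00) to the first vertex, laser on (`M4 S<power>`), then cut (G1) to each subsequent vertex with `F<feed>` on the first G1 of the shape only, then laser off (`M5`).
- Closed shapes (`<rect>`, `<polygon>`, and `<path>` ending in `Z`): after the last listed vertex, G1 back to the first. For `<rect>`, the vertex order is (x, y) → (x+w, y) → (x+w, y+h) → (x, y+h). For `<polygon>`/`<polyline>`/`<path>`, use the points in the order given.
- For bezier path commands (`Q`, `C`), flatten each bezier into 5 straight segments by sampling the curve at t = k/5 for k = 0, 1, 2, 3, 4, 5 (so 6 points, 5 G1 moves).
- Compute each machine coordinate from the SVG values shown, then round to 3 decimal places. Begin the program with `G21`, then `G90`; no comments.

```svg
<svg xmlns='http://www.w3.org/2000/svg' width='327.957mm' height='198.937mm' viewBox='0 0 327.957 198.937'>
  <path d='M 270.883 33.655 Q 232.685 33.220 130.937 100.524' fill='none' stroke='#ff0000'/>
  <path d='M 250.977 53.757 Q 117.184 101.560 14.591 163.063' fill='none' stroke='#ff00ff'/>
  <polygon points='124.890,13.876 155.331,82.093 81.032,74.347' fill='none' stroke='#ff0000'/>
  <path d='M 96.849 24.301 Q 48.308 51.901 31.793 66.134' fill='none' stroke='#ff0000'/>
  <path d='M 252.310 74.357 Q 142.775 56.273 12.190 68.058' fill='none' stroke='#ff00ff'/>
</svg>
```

Since the viewBox matches the mm dimensions, user units are millimetres directly. The only transform is the Y-flip y_m = 198.937 − y_svg.

Shape 1 is a quadratic bezier drawn with `<path>`. Its stroke #ff0000 means engrave at S238, F3743. After flipping Y the toolpath is (270.883,165.282) → (253.062,162.746) → (230.157,154.792) → (202.167,141.418) → (169.094,122.625) → (130.937,98.413).

Shape 2 is a quadratic bezier drawn with `<path>`. Its stroke #ff00ff means cut at S780, F1754. After flipping Y the toolpath is (250.977,145.180) → (198.708,125.511) → (148.935,104.746) → (101.657,82.884) → (56.876,59.927) → (14.591,35.874).

Shape 3 is a regular polygon drawn with `<polygon>`. Its stroke #ff0000 means engrave at S238, F3743. After flipping Y the toolpath is (124.890,185.061) → (155.331,116.844) → (81.032,124.590) → (124.890,185.061), returning to the start.

Shape 4 is a quadratic bezier drawn with `<path>`. Its stroke #ff0000 means engrave at S238, F3743. After flipping Y the toolpath is (96.849,174.636) → (78.714,164.131) → (63.140,154.695) → (50.129,146.328) → (39.680,139.031) → (31.793,132.803).

Shape 5 is a quadratic bezier drawn with `<path>`. Its stroke #ff00ff means cut at S780, F1754. After flipping Y the toolpath is (252.310,124.580) → (207.654,130.619) → (161.314,134.268) → (113.290,135.528) → (63.582,134.398) → (12.190,130.879).

G21
G90
G00 X270.883 Y165.282
M4 S238
G1 X253.062 Y162.746 F3743
G1 X230.157 Y154.792
G1 X202.167 Y141.418
G1 X169.094 Y122.625
G1 X130.937 Y98.413
M5
G00 X250.977 Y145.180
M4 S780
G1 X198.708 Y125.511 F1754
G1 X148.935 Y104.746
G1 X101.657 Y82.884
G1 X56.876 Y59.927
G1 X14.591 Y35.874
M5
G00 X124.890 Y185.061
M4 S238
G1 X155.331 Y116.844 F3743
G1 X81.032 Y124.590
G1 X124.890 Y185.061
M5
G00 X96.849 Y174.636
M4 S238
G1 X78.714 Y164.131 F3743
G1 X63.140 Y154.695
G1 X50.129 Y146.328
G1 X39.680 Y139.031
G1 X31.793 Y132.803
M5
G00 X252.310 Y124.580
M4 S780
G1 X207.654 Y130.619 F1754
G1 X161.314 Y134.268
G1 X113.290 Y135.528
G1 X63.582 Y134.398
G1 X12.190 Y130.879
M5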